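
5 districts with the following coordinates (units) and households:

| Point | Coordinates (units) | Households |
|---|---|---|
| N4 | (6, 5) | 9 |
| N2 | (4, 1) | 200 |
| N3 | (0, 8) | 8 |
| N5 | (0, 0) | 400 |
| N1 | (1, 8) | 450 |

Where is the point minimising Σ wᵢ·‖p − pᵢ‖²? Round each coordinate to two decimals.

(1.22, 3.66)

The minimiser of Σwᵢ‖p−pᵢ‖² is the weighted centroid p* = (Σwᵢpᵢ)/(Σwᵢ).
Σwᵢ = 1067.
Σwᵢxᵢ = 9·6 + 200·4 + 8·0 + 400·0 + 450·1 = 1304.
Σwᵢyᵢ = 9·5 + 200·1 + 8·8 + 400·0 + 450·8 = 3909.
x* = 1304/1067 = 1.22, y* = 3909/1067 = 3.66.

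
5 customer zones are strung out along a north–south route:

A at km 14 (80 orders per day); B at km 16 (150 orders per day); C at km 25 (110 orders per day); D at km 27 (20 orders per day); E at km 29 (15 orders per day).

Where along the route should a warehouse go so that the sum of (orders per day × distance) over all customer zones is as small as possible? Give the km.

For a sum of weighted absolute distances on a line, the optimum is the weighted median (not the mean). Total weight W = 375; half-weight = 187.5.
Sort by position and accumulate weight:
  km 14 (A, w=80) → cum 80
  km 16 (B, w=150) → cum 230  ≥ 187.5 → median here
  km 25 (C, w=110) → cum 340
  km 27 (D, w=20) → cum 360
  km 29 (E, w=15) → cum 375
Optimal location: km 16.

x = 16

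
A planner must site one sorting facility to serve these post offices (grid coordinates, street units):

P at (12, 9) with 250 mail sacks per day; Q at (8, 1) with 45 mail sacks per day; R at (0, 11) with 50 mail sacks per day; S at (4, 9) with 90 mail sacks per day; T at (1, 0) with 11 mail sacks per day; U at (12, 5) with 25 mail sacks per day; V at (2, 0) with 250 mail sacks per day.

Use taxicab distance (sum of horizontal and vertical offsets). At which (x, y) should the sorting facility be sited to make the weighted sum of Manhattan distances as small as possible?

Manhattan distance separates: Σwᵢ(|x−xᵢ|+|y−yᵢ|) = Σwᵢ|x−xᵢ| + Σwᵢ|y−yᵢ|, so x and y are optimised independently as 1-D weighted medians.
Total weight W = 721; half = 360.5.
x-coordinate, sorted with cumulative weight:
  x=0 (R, w=50) cum 50
  x=1 (T, w=11) cum 61
  x=2 (V, w=250) cum 311
  x=4 (S, w=90) cum 401  ← median
  x=8 (Q, w=45) cum 446
  x=12 (P, w=250) cum 696
  x=12 (U, w=25) cum 721
⇒ x* = 4
y-coordinate, sorted with cumulative weight:
  y=0 (T, w=11) cum 11
  y=0 (V, w=250) cum 261
  y=1 (Q, w=45) cum 306
  y=5 (U, w=25) cum 331
  y=9 (P, w=250) cum 581  ← median
  y=9 (S, w=90) cum 671
  y=11 (R, w=50) cum 721
⇒ y* = 9

(4, 9)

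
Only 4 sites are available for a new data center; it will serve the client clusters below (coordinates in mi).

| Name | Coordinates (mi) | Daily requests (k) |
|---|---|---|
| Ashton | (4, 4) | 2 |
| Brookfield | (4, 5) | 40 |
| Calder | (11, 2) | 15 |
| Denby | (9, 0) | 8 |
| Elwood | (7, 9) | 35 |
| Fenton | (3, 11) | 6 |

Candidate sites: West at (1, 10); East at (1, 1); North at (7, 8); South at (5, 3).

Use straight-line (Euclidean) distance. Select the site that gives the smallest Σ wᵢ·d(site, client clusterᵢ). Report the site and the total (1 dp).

Total weighted distance at each candidate:
  West (1, 10): total = 767.5
  East (1, 1): total = 834.9
  North (7, 8): total = 418.8
  South (5, 3): total = 494.3
Minimum is at North with total 418.8 mi.

North, total 418.8 mi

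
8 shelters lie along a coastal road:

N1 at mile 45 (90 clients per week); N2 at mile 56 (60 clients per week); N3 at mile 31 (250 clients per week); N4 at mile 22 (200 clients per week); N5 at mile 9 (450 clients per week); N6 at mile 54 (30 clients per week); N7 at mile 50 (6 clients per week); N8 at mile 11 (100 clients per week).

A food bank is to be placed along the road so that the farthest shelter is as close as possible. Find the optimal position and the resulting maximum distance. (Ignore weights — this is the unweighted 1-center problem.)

The 1-center on a line is the midpoint of the two extreme points: leftmost at 9, rightmost at 56.
Optimal location = (9 + 56)/2 = 32.5; maximum distance = (56 − 9)/2 = 23.5.

location 32.5, max distance 23.5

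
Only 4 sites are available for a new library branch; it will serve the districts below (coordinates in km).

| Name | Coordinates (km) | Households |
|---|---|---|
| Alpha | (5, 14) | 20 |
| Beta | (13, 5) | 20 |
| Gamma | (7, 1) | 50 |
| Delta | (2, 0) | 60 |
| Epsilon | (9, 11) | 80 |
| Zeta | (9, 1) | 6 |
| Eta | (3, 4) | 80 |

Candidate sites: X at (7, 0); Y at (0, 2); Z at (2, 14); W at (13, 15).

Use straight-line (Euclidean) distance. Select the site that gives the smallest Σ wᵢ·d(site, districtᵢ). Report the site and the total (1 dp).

Total weighted distance at each candidate:
  X (7, 0): total = 2149.4
  Y (0, 2): total = 2411.1
  Z (2, 14): total = 3382.5
  W (13, 15): total = 3968.1
Minimum is at X with total 2149.4 km.

X, total 2149.4 km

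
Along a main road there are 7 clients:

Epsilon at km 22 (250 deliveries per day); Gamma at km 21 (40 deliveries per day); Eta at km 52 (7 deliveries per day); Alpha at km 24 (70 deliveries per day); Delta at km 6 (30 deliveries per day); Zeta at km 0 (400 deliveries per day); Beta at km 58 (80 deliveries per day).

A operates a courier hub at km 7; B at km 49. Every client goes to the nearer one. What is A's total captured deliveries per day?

790

The indifferent point is the midpoint (7+49)/2 = 28; clients left of it (closer to A at 7) go to A, those right go to B.
  Zeta at 0 (w=400) → A
  Delta at 6 (w=30) → A
  Gamma at 21 (w=40) → A
  Epsilon at 22 (w=250) → A
  Alpha at 24 (w=70) → A
  Eta at 52 (w=7) → B
  Beta at 58 (w=80) → B
A captures 790; B captures 87.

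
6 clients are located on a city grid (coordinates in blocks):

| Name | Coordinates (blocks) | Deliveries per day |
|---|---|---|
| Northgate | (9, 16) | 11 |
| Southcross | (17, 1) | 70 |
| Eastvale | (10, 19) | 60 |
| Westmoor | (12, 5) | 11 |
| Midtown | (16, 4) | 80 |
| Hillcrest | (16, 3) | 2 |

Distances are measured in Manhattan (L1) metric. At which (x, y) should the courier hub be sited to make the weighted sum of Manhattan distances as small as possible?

Manhattan distance separates: Σwᵢ(|x−xᵢ|+|y−yᵢ|) = Σwᵢ|x−xᵢ| + Σwᵢ|y−yᵢ|, so x and y are optimised independently as 1-D weighted medians.
Total weight W = 234; half = 117.
x-coordinate, sorted with cumulative weight:
  x=9 (Northgate, w=11) cum 11
  x=10 (Eastvale, w=60) cum 71
  x=12 (Westmoor, w=11) cum 82
  x=16 (Midtown, w=80) cum 162  ← median
  x=16 (Hillcrest, w=2) cum 164
  x=17 (Southcross, w=70) cum 234
⇒ x* = 16
y-coordinate, sorted with cumulative weight:
  y=1 (Southcross, w=70) cum 70
  y=3 (Hillcrest, w=2) cum 72
  y=4 (Midtown, w=80) cum 152  ← median
  y=5 (Westmoor, w=11) cum 163
  y=16 (Northgate, w=11) cum 174
  y=19 (Eastvale, w=60) cum 234
⇒ y* = 4

(16, 4)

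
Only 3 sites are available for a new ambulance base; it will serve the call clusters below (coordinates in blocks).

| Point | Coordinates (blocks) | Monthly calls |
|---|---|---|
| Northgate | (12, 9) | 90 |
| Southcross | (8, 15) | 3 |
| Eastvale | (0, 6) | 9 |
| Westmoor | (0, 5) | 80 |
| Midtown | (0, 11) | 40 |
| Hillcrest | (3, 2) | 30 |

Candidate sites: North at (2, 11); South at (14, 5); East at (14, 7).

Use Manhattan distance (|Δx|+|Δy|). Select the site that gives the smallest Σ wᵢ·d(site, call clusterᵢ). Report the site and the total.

North, total 2193 blocks

Total weighted distance at each candidate:
  North (2, 11): total = 2193
  South (14, 5): total = 3063
  East (14, 7): total = 3017
Minimum is at North with total 2193 blocks.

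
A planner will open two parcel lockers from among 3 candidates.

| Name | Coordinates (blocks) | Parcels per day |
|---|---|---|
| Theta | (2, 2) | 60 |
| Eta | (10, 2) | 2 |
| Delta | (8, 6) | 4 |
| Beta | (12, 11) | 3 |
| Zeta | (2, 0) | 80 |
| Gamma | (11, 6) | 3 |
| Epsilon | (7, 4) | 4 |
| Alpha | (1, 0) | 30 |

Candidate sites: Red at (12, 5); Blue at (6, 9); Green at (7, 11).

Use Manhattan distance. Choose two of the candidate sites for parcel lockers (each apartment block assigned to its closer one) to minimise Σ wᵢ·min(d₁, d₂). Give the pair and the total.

{Red, Blue}, total 2198

Evaluate every pair (each demand assigned to the nearer of the two):
  {Red, Blue}: total = 2198
  {Blue, Green}: total = 2225
  {Red, Green}: total = 2535
Best pair: {Red, Blue} with total 2198.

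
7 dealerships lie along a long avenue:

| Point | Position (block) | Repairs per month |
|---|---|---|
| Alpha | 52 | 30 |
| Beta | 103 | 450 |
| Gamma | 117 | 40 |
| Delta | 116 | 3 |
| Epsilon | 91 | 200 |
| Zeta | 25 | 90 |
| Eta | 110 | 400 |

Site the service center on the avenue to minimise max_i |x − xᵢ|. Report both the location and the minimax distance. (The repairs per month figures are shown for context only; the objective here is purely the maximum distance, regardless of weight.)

The 1-center on a line is the midpoint of the two extreme points: leftmost at 25, rightmost at 117.
Optimal location = (25 + 117)/2 = 71; maximum distance = (117 − 25)/2 = 46.

location 71, max distance 46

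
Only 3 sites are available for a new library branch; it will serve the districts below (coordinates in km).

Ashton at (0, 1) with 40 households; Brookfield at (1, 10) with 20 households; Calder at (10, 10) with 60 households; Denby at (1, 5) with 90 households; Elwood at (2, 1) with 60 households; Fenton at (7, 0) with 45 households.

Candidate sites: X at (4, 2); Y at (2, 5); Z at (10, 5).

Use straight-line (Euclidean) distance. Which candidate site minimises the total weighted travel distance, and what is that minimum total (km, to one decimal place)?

Total weighted distance at each candidate:
  X (4, 2): total = 1614.1
  Y (2, 5): total = 1495.1
  Z (10, 5): total = 2545.8
Minimum is at Y with total 1495.1 km.

Y, total 1495.1 km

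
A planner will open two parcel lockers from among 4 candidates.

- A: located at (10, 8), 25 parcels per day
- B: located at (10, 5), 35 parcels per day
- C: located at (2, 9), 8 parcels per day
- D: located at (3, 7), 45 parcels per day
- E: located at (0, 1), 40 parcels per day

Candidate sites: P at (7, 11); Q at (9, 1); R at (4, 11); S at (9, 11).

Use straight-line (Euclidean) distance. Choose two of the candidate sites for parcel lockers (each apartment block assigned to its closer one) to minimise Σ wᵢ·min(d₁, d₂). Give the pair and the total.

{Q, R}, total 880.2

Evaluate every pair (each demand assigned to the nearer of the two):
  {Q, R}: total = 880.2
  {P, Q}: total = 908.0
  {R, S}: total = 930.9
  {Q, S}: total = 966.1
  {P, R}: total = 979.8
  {P, S}: total = 1077.9
Best pair: {Q, R} with total 880.2.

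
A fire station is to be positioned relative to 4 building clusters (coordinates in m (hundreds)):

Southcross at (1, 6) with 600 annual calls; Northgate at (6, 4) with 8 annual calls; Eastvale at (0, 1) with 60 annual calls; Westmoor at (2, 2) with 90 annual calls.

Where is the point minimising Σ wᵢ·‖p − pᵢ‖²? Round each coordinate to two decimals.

The minimiser of Σwᵢ‖p−pᵢ‖² is the weighted centroid p* = (Σwᵢpᵢ)/(Σwᵢ).
Σwᵢ = 758.
Σwᵢxᵢ = 600·1 + 8·6 + 60·0 + 90·2 = 828.
Σwᵢyᵢ = 600·6 + 8·4 + 60·1 + 90·2 = 3872.
x* = 828/758 = 1.09, y* = 3872/758 = 5.11.

(1.09, 5.11)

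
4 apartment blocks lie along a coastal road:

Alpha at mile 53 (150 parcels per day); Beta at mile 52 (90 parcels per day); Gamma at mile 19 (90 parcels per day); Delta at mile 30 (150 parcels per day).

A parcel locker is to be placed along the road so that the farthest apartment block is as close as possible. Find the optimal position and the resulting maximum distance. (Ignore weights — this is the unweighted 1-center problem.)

location 36, max distance 17

The 1-center on a line is the midpoint of the two extreme points: leftmost at 19, rightmost at 53.
Optimal location = (19 + 53)/2 = 36; maximum distance = (53 − 19)/2 = 17.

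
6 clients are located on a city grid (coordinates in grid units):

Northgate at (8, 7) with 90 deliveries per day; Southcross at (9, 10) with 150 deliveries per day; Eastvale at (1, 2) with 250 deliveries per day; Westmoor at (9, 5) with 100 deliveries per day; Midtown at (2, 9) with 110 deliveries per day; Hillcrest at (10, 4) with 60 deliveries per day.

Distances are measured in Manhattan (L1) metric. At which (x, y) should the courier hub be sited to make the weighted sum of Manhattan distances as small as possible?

Manhattan distance separates: Σwᵢ(|x−xᵢ|+|y−yᵢ|) = Σwᵢ|x−xᵢ| + Σwᵢ|y−yᵢ|, so x and y are optimised independently as 1-D weighted medians.
Total weight W = 760; half = 380.
x-coordinate, sorted with cumulative weight:
  x=1 (Eastvale, w=250) cum 250
  x=2 (Midtown, w=110) cum 360
  x=8 (Northgate, w=90) cum 450  ← median
  x=9 (Southcross, w=150) cum 600
  x=9 (Westmoor, w=100) cum 700
  x=10 (Hillcrest, w=60) cum 760
⇒ x* = 8
y-coordinate, sorted with cumulative weight:
  y=2 (Eastvale, w=250) cum 250
  y=4 (Hillcrest, w=60) cum 310
  y=5 (Westmoor, w=100) cum 410  ← median
  y=7 (Northgate, w=90) cum 500
  y=9 (Midtown, w=110) cum 610
  y=10 (Southcross, w=150) cum 760
⇒ y* = 5

(8, 5)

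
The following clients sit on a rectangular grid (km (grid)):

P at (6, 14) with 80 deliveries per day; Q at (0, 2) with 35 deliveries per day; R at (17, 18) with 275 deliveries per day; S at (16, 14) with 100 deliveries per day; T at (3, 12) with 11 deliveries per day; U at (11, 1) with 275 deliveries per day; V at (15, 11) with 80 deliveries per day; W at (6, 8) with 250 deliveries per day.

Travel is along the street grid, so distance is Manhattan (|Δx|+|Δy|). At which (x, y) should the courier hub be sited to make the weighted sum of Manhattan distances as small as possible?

(11, 8)

Manhattan distance separates: Σwᵢ(|x−xᵢ|+|y−yᵢ|) = Σwᵢ|x−xᵢ| + Σwᵢ|y−yᵢ|, so x and y are optimised independently as 1-D weighted medians.
Total weight W = 1106; half = 553.
x-coordinate, sorted with cumulative weight:
  x=0 (Q, w=35) cum 35
  x=3 (T, w=11) cum 46
  x=6 (P, w=80) cum 126
  x=6 (W, w=250) cum 376
  x=11 (U, w=275) cum 651  ← median
  x=15 (V, w=80) cum 731
  x=16 (S, w=100) cum 831
  x=17 (R, w=275) cum 1106
⇒ x* = 11
y-coordinate, sorted with cumulative weight:
  y=1 (U, w=275) cum 275
  y=2 (Q, w=35) cum 310
  y=8 (W, w=250) cum 560  ← median
  y=11 (V, w=80) cum 640
  y=12 (T, w=11) cum 651
  y=14 (P, w=80) cum 731
  y=14 (S, w=100) cum 831
  y=18 (R, w=275) cum 1106
⇒ y* = 8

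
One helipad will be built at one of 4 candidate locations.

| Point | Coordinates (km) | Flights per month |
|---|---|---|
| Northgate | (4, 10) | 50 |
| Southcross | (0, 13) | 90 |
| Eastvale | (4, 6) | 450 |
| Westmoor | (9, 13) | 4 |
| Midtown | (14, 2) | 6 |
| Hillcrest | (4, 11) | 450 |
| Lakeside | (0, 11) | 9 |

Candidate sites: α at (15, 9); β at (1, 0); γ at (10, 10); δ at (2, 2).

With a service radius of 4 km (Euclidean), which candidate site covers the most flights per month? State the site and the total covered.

Coverage radius r = 4 km; a point is covered iff (Δx)²+(Δy)² ≤ 4² = 16.
  α (15, 9): covers {none} → 0
  β (1, 0): covers {none} → 0
  γ (10, 10): covers {Westmoor} → 4
  δ (2, 2): covers {none} → 0
Maximum coverage at γ: 4 flights per month.

γ, covering 4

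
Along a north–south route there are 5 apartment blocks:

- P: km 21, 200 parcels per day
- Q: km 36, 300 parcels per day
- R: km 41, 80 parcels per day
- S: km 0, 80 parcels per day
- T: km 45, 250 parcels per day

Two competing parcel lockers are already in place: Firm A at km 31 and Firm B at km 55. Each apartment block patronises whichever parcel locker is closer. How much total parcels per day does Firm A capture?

660

The indifferent point is the midpoint (31+55)/2 = 43; apartment blocks left of it (closer to Firm A at 31) go to Firm A, those right go to Firm B.
  S at 0 (w=80) → Firm A
  P at 21 (w=200) → Firm A
  Q at 36 (w=300) → Firm A
  R at 41 (w=80) → Firm A
  T at 45 (w=250) → Firm B
Firm A captures 660; Firm B captures 250.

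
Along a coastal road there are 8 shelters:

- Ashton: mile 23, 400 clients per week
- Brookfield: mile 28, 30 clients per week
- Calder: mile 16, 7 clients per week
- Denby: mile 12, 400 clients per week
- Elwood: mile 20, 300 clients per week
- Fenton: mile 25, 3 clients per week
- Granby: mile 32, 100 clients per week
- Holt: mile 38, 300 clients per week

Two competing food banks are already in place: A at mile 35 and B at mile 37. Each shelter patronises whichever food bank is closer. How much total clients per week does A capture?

1240

The indifferent point is the midpoint (35+37)/2 = 36; shelters left of it (closer to A at 35) go to A, those right go to B.
  Denby at 12 (w=400) → A
  Calder at 16 (w=7) → A
  Elwood at 20 (w=300) → A
  Ashton at 23 (w=400) → A
  Fenton at 25 (w=3) → A
  Brookfield at 28 (w=30) → A
  Granby at 32 (w=100) → A
  Holt at 38 (w=300) → B
A captures 1240; B captures 300.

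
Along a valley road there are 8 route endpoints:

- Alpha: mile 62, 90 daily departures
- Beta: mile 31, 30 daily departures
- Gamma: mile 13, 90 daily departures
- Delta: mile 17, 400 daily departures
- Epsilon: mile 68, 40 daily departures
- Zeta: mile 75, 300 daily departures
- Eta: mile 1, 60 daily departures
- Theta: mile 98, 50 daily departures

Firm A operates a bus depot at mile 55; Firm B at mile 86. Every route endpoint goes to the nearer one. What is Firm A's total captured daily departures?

The indifferent point is the midpoint (55+86)/2 = 70.5; route endpoints left of it (closer to Firm A at 55) go to Firm A, those right go to Firm B.
  Eta at 1 (w=60) → Firm A
  Gamma at 13 (w=90) → Firm A
  Delta at 17 (w=400) → Firm A
  Beta at 31 (w=30) → Firm A
  Alpha at 62 (w=90) → Firm A
  Epsilon at 68 (w=40) → Firm A
  Zeta at 75 (w=300) → Firm B
  Theta at 98 (w=50) → Firm B
Firm A captures 710; Firm B captures 350.

710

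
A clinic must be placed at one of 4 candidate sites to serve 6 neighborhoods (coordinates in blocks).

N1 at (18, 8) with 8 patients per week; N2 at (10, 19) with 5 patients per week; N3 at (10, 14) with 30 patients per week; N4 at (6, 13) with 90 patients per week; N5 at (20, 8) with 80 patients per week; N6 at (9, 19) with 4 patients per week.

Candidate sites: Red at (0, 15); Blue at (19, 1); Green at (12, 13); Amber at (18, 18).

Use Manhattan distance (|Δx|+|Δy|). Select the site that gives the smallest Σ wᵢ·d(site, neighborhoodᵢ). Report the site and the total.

Green, total 1834 blocks

Total weighted distance at each candidate:
  Red (0, 15): total = 3532
  Blue (19, 1): total = 3861
  Green (12, 13): total = 1834
  Amber (18, 18): total = 3015
Minimum is at Green with total 1834 blocks.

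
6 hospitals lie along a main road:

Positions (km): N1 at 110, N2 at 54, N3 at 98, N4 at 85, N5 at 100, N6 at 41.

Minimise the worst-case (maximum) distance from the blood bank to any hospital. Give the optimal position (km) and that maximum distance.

The 1-center on a line is the midpoint of the two extreme points: leftmost at 41, rightmost at 110.
Optimal location = (41 + 110)/2 = 75.5; maximum distance = (110 − 41)/2 = 34.5.

location 75.5, max distance 34.5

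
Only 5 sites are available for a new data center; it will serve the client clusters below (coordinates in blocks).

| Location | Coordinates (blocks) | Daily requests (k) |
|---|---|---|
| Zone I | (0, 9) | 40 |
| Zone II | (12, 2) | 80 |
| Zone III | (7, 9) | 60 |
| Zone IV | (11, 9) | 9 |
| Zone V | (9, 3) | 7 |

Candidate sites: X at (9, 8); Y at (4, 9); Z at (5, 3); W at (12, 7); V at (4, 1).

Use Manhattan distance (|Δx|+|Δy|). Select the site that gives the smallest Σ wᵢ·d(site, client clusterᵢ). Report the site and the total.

X, total 1362 blocks

Total weighted distance at each candidate:
  X (9, 8): total = 1362
  Y (4, 9): total = 1680
  Z (5, 3): total = 1696
  W (12, 7): total = 1456
  V (4, 1): total = 2044
Minimum is at X with total 1362 blocks.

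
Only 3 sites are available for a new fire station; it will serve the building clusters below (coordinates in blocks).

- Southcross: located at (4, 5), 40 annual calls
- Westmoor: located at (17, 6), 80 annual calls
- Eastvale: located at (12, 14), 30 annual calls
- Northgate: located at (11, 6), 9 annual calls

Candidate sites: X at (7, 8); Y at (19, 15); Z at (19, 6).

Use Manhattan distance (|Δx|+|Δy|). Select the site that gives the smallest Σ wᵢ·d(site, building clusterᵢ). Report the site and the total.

Z, total 1322 blocks

Total weighted distance at each candidate:
  X (7, 8): total = 1584
  Y (19, 15): total = 2273
  Z (19, 6): total = 1322
Minimum is at Z with total 1322 blocks.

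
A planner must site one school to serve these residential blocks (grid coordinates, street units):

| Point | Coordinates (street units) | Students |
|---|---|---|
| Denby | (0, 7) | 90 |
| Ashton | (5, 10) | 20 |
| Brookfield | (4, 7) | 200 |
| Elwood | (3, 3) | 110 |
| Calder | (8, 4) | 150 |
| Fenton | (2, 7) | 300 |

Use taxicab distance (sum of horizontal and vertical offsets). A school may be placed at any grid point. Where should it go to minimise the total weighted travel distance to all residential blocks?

Manhattan distance separates: Σwᵢ(|x−xᵢ|+|y−yᵢ|) = Σwᵢ|x−xᵢ| + Σwᵢ|y−yᵢ|, so x and y are optimised independently as 1-D weighted medians.
Total weight W = 870; half = 435.
x-coordinate, sorted with cumulative weight:
  x=0 (Denby, w=90) cum 90
  x=2 (Fenton, w=300) cum 390
  x=3 (Elwood, w=110) cum 500  ← median
  x=4 (Brookfield, w=200) cum 700
  x=5 (Ashton, w=20) cum 720
  x=8 (Calder, w=150) cum 870
⇒ x* = 3
y-coordinate, sorted with cumulative weight:
  y=3 (Elwood, w=110) cum 110
  y=4 (Calder, w=150) cum 260
  y=7 (Denby, w=90) cum 350
  y=7 (Brookfield, w=200) cum 550  ← median
  y=7 (Fenton, w=300) cum 850
  y=10 (Ashton, w=20) cum 870
⇒ y* = 7

(3, 7)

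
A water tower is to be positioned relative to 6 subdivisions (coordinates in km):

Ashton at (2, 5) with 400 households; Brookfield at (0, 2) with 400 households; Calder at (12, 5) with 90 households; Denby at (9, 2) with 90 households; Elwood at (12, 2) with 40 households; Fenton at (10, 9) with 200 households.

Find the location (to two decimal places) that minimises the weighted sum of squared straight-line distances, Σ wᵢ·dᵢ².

(4.24, 4.35)

The minimiser of Σwᵢ‖p−pᵢ‖² is the weighted centroid p* = (Σwᵢpᵢ)/(Σwᵢ).
Σwᵢ = 1220.
Σwᵢxᵢ = 400·2 + 400·0 + 90·12 + 90·9 + 40·12 + 200·10 = 5170.
Σwᵢyᵢ = 400·5 + 400·2 + 90·5 + 90·2 + 40·2 + 200·9 = 5310.
x* = 5170/1220 = 4.24, y* = 5310/1220 = 4.35.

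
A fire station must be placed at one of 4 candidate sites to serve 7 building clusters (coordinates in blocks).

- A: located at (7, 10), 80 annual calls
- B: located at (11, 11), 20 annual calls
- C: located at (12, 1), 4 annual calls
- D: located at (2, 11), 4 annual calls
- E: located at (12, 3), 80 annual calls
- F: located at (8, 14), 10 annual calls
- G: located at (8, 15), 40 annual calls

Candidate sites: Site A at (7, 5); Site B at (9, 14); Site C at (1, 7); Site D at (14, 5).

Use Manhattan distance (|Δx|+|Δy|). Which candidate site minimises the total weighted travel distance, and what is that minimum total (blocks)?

Total weighted distance at each candidate:
  Site A (7, 5): total = 1780
  Site B (9, 14): total = 1894
  Site C (1, 7): total = 3028
  Site D (14, 5): total = 2346
Minimum is at Site A with total 1780 blocks.

Site A, total 1780 blocks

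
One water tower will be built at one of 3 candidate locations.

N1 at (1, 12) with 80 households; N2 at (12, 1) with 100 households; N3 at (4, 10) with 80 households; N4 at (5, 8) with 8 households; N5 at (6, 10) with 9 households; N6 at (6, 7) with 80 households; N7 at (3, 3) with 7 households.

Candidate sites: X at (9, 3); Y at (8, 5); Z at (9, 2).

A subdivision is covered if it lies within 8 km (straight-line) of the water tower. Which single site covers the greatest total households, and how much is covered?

Y, covering 284

Coverage radius r = 8 km; a point is covered iff (Δx)²+(Δy)² ≤ 8² = 64.
  X (9, 3): covers {N2, N4, N5, N6, N7} → 204
  Y (8, 5): covers {N2, N3, N4, N5, N6, N7} → 284
  Z (9, 2): covers {N2, N4, N6, N7} → 195
Maximum coverage at Y: 284 households.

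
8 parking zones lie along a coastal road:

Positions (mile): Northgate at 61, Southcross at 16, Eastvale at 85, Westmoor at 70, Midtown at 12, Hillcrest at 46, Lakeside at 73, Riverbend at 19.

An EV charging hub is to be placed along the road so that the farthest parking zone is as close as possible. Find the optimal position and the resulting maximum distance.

location 48.5, max distance 36.5

The 1-center on a line is the midpoint of the two extreme points: leftmost at 12, rightmost at 85.
Optimal location = (12 + 85)/2 = 48.5; maximum distance = (85 − 12)/2 = 36.5.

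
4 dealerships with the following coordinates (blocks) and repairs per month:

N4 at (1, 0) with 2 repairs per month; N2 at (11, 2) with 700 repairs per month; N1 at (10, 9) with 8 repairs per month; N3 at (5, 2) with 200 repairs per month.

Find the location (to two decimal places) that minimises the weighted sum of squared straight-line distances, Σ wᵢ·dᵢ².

(9.65, 2.06)

The minimiser of Σwᵢ‖p−pᵢ‖² is the weighted centroid p* = (Σwᵢpᵢ)/(Σwᵢ).
Σwᵢ = 910.
Σwᵢxᵢ = 2·1 + 700·11 + 8·10 + 200·5 = 8782.
Σwᵢyᵢ = 2·0 + 700·2 + 8·9 + 200·2 = 1872.
x* = 8782/910 = 9.65, y* = 1872/910 = 2.06.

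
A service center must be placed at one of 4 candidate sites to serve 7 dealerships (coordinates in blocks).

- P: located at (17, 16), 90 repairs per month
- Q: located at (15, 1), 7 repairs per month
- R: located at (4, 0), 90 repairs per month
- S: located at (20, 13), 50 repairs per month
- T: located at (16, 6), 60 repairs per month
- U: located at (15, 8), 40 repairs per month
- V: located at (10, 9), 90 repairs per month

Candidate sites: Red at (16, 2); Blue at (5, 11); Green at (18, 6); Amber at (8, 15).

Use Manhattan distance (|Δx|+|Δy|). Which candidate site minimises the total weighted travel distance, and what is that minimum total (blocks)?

Total weighted distance at each candidate:
  Red (16, 2): total = 5064
  Blue (5, 11): total = 5710
  Green (18, 6): total = 4606
  Amber (8, 15): total = 5757
Minimum is at Green with total 4606 blocks.

Green, total 4606 blocks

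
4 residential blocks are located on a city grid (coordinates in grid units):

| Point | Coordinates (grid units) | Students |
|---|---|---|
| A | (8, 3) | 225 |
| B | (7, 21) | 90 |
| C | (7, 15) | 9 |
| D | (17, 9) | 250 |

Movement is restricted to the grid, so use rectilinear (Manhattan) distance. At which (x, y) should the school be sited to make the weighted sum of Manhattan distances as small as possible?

Manhattan distance separates: Σwᵢ(|x−xᵢ|+|y−yᵢ|) = Σwᵢ|x−xᵢ| + Σwᵢ|y−yᵢ|, so x and y are optimised independently as 1-D weighted medians.
Total weight W = 574; half = 287.
x-coordinate, sorted with cumulative weight:
  x=7 (B, w=90) cum 90
  x=7 (C, w=9) cum 99
  x=8 (A, w=225) cum 324  ← median
  x=17 (D, w=250) cum 574
⇒ x* = 8
y-coordinate, sorted with cumulative weight:
  y=3 (A, w=225) cum 225
  y=9 (D, w=250) cum 475  ← median
  y=15 (C, w=9) cum 484
  y=21 (B, w=90) cum 574
⇒ y* = 9

(8, 9)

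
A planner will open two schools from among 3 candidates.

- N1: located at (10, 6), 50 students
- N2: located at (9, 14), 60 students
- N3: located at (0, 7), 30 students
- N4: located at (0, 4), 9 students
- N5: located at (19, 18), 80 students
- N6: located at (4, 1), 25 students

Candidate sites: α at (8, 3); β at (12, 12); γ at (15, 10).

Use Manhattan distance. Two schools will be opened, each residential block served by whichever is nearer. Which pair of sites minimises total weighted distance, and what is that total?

Evaluate every pair (each demand assigned to the nearer of the two):
  {α, β}: total = 2181
  {α, γ}: total = 2401
  {β, γ}: total = 2825
Best pair: {α, β} with total 2181.

{α, β}, total 2181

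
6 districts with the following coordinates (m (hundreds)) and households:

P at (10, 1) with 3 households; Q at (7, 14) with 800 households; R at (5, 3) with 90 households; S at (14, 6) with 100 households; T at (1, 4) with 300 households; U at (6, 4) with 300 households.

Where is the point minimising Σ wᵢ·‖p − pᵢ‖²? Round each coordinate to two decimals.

The minimiser of Σwᵢ‖p−pᵢ‖² is the weighted centroid p* = (Σwᵢpᵢ)/(Σwᵢ).
Σwᵢ = 1593.
Σwᵢxᵢ = 3·10 + 800·7 + 90·5 + 100·14 + 300·1 + 300·6 = 9580.
Σwᵢyᵢ = 3·1 + 800·14 + 90·3 + 100·6 + 300·4 + 300·4 = 14473.
x* = 9580/1593 = 6.01, y* = 14473/1593 = 9.09.

(6.01, 9.09)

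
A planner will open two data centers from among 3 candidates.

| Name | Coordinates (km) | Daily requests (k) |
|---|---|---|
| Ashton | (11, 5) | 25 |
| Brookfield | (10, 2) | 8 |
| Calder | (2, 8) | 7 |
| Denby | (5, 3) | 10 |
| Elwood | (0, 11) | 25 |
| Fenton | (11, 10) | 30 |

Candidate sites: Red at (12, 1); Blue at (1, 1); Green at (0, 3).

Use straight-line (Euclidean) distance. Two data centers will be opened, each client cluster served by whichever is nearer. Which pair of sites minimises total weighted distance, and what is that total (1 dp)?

Evaluate every pair (each demand assigned to the nearer of the two):
  {Red, Green}: total = 680.3
  {Red, Blue}: total = 738.1
  {Blue, Green}: total = 1015.3
Best pair: {Red, Green} with total 680.3.

{Red, Green}, total 680.3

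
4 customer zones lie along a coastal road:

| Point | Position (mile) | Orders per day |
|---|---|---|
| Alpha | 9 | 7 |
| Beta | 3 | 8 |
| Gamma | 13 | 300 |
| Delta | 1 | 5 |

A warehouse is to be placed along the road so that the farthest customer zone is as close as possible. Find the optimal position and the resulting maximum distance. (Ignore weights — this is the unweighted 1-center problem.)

The 1-center on a line is the midpoint of the two extreme points: leftmost at 1, rightmost at 13.
Optimal location = (1 + 13)/2 = 7; maximum distance = (13 − 1)/2 = 6.

location 7, max distance 6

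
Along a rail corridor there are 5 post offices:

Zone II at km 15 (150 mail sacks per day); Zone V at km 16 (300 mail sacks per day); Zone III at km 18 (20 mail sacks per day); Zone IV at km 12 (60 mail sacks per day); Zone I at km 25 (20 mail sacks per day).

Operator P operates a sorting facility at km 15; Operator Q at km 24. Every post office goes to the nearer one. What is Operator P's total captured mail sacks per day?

530

The indifferent point is the midpoint (15+24)/2 = 19.5; post offices left of it (closer to Operator P at 15) go to Operator P, those right go to Operator Q.
  Zone IV at 12 (w=60) → Operator P
  Zone II at 15 (w=150) → Operator P
  Zone V at 16 (w=300) → Operator P
  Zone III at 18 (w=20) → Operator P
  Zone I at 25 (w=20) → Operator Q
Operator P captures 530; Operator Q captures 20.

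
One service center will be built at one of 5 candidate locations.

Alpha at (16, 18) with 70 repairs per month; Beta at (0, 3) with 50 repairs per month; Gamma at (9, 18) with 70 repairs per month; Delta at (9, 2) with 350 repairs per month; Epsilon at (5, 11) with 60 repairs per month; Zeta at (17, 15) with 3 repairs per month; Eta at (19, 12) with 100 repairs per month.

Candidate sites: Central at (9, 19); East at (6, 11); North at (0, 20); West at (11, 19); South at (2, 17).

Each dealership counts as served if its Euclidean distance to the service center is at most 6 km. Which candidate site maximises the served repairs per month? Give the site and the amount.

West, covering 140

Coverage radius r = 6 km; a point is covered iff (Δx)²+(Δy)² ≤ 6² = 36.
  Central (9, 19): covers {Gamma} → 70
  East (6, 11): covers {Epsilon} → 60
  North (0, 20): covers {none} → 0
  West (11, 19): covers {Alpha, Gamma} → 140
  South (2, 17): covers {none} → 0
Maximum coverage at West: 140 repairs per month.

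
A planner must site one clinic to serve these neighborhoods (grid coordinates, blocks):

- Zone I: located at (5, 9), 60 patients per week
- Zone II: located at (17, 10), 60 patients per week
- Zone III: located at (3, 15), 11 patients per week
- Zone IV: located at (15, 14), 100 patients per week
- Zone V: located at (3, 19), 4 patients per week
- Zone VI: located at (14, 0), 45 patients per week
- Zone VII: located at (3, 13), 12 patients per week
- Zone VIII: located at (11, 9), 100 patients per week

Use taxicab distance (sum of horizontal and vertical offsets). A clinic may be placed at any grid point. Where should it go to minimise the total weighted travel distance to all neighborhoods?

(14, 9)

Manhattan distance separates: Σwᵢ(|x−xᵢ|+|y−yᵢ|) = Σwᵢ|x−xᵢ| + Σwᵢ|y−yᵢ|, so x and y are optimised independently as 1-D weighted medians.
Total weight W = 392; half = 196.
x-coordinate, sorted with cumulative weight:
  x=3 (Zone III, w=11) cum 11
  x=3 (Zone V, w=4) cum 15
  x=3 (Zone VII, w=12) cum 27
  x=5 (Zone I, w=60) cum 87
  x=11 (Zone VIII, w=100) cum 187
  x=14 (Zone VI, w=45) cum 232  ← median
  x=15 (Zone IV, w=100) cum 332
  x=17 (Zone II, w=60) cum 392
⇒ x* = 14
y-coordinate, sorted with cumulative weight:
  y=0 (Zone VI, w=45) cum 45
  y=9 (Zone I, w=60) cum 105
  y=9 (Zone VIII, w=100) cum 205  ← median
  y=10 (Zone II, w=60) cum 265
  y=13 (Zone VII, w=12) cum 277
  y=14 (Zone IV, w=100) cum 377
  y=15 (Zone III, w=11) cum 388
  y=19 (Zone V, w=4) cum 392
⇒ y* = 9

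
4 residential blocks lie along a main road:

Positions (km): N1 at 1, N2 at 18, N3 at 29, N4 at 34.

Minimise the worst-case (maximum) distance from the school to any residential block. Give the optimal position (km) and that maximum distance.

The 1-center on a line is the midpoint of the two extreme points: leftmost at 1, rightmost at 34.
Optimal location = (1 + 34)/2 = 17.5; maximum distance = (34 − 1)/2 = 16.5.

location 17.5, max distance 16.5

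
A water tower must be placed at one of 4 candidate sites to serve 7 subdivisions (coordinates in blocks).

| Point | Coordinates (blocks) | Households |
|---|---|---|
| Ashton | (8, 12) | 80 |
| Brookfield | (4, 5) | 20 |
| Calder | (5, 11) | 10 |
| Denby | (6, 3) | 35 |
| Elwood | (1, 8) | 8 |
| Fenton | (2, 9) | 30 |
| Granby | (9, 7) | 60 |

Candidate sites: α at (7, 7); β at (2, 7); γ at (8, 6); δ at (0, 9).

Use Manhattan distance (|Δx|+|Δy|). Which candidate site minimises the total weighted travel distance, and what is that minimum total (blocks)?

Total weighted distance at each candidate:
  α (7, 7): total = 1201
  β (2, 7): total = 1806
  γ (8, 6): total = 1297
  δ (0, 9): total = 2266
Minimum is at α with total 1201 blocks.

α, total 1201 blocks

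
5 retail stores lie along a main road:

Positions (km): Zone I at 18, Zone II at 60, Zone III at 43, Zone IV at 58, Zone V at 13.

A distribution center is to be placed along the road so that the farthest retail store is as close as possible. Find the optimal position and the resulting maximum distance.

location 36.5, max distance 23.5

The 1-center on a line is the midpoint of the two extreme points: leftmost at 13, rightmost at 60.
Optimal location = (13 + 60)/2 = 36.5; maximum distance = (60 − 13)/2 = 23.5.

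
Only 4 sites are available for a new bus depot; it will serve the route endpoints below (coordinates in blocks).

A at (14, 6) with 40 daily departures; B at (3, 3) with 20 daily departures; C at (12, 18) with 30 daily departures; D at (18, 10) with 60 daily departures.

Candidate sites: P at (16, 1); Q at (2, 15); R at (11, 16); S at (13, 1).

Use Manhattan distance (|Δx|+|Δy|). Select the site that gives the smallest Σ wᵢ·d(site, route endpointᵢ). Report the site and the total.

Total weighted distance at each candidate:
  P (16, 1): total = 1870
  Q (2, 15): total = 2750
  R (11, 16): total = 1810
  S (13, 1): total = 1860
Minimum is at R with total 1810 blocks.

R, total 1810 blocks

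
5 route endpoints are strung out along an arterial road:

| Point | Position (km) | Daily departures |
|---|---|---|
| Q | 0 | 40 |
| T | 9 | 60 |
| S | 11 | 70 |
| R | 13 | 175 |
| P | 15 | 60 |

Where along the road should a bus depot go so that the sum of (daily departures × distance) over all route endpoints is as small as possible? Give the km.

x = 13

For a sum of weighted absolute distances on a line, the optimum is the weighted median (not the mean). Total weight W = 405; half-weight = 202.5.
Sort by position and accumulate weight:
  km 0 (Q, w=40) → cum 40
  km 9 (T, w=60) → cum 100
  km 11 (S, w=70) → cum 170
  km 13 (R, w=175) → cum 345  ≥ 202.5 → median here
  km 15 (P, w=60) → cum 405
Optimal location: km 13.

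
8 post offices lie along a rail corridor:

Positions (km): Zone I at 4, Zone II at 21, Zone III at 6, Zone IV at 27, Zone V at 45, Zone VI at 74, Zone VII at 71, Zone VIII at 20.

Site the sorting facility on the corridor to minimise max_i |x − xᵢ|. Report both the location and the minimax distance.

The 1-center on a line is the midpoint of the two extreme points: leftmost at 4, rightmost at 74.
Optimal location = (4 + 74)/2 = 39; maximum distance = (74 − 4)/2 = 35.

location 39, max distance 35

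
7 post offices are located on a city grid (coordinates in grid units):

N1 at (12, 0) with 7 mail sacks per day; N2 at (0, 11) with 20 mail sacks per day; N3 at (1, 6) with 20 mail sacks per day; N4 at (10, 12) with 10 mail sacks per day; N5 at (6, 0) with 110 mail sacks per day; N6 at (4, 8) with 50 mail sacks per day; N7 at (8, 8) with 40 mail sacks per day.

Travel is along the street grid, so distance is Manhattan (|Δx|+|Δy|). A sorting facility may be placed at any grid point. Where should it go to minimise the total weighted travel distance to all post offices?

Manhattan distance separates: Σwᵢ(|x−xᵢ|+|y−yᵢ|) = Σwᵢ|x−xᵢ| + Σwᵢ|y−yᵢ|, so x and y are optimised independently as 1-D weighted medians.
Total weight W = 257; half = 128.5.
x-coordinate, sorted with cumulative weight:
  x=0 (N2, w=20) cum 20
  x=1 (N3, w=20) cum 40
  x=4 (N6, w=50) cum 90
  x=6 (N5, w=110) cum 200  ← median
  x=8 (N7, w=40) cum 240
  x=10 (N4, w=10) cum 250
  x=12 (N1, w=7) cum 257
⇒ x* = 6
y-coordinate, sorted with cumulative weight:
  y=0 (N1, w=7) cum 7
  y=0 (N5, w=110) cum 117
  y=6 (N3, w=20) cum 137  ← median
  y=8 (N6, w=50) cum 187
  y=8 (N7, w=40) cum 227
  y=11 (N2, w=20) cum 247
  y=12 (N4, w=10) cum 257
⇒ y* = 6

(6, 6)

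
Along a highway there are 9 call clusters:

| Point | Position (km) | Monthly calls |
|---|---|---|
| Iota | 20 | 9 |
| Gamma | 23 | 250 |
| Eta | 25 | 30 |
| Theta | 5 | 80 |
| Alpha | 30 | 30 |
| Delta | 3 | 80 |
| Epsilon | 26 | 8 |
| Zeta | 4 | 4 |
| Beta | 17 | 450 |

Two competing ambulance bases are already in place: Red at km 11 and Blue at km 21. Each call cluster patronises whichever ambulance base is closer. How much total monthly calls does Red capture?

The indifferent point is the midpoint (11+21)/2 = 16; call clusters left of it (closer to Red at 11) go to Red, those right go to Blue.
  Delta at 3 (w=80) → Red
  Zeta at 4 (w=4) → Red
  Theta at 5 (w=80) → Red
  Beta at 17 (w=450) → Blue
  Iota at 20 (w=9) → Blue
  Gamma at 23 (w=250) → Blue
  Eta at 25 (w=30) → Blue
  Epsilon at 26 (w=8) → Blue
  Alpha at 30 (w=30) → Blue
Red captures 164; Blue captures 777.

164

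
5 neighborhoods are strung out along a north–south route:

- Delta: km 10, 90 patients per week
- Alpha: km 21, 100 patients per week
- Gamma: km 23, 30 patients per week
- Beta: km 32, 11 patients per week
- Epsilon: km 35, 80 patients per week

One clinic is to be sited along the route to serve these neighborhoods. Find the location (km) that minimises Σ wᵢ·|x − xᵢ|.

For a sum of weighted absolute distances on a line, the optimum is the weighted median (not the mean). Total weight W = 311; half-weight = 155.5.
Sort by position and accumulate weight:
  km 10 (Delta, w=90) → cum 90
  km 21 (Alpha, w=100) → cum 190  ≥ 155.5 → median here
  km 23 (Gamma, w=30) → cum 220
  km 32 (Beta, w=11) → cum 231
  km 35 (Epsilon, w=80) → cum 311
Optimal location: km 21.

x = 21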